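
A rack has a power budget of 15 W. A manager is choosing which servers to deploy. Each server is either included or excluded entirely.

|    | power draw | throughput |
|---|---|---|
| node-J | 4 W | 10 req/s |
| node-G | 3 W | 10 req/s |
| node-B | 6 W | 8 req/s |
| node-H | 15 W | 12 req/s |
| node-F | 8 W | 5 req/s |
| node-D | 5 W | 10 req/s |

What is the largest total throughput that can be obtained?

30

This is a 0-1 knapsack instance.
node-J + node-G + node-B: power draw 4 + 3 + 6 = 13 ≤ 15, throughput 10 + 10 + 8 = 28.
node-G + node-B + node-D: power draw 3 + 6 + 5 = 14 ≤ 15, throughput 10 + 8 + 10 = 28.
node-J + node-G + node-D: power draw 4 + 3 + 5 = 12 ≤ 15, throughput 10 + 10 + 10 = 30.
Best is node-J, node-G, and node-D with total throughput 30.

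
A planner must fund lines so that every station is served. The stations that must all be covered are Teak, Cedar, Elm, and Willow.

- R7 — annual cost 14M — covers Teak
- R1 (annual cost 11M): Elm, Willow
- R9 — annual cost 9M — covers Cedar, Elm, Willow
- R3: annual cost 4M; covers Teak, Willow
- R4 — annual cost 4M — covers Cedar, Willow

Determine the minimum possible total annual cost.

This is an integer covering problem.
The greedy cost-per-new-station heuristic would pick R3, R4, and R9 for 17, but a cheaper cover exists.
Choose R9 and R3: together they cover Teak, Cedar, Elm, Willow — every station.
Total annual cost: 9 + 4 = 13.
No cover costs less than 13.

13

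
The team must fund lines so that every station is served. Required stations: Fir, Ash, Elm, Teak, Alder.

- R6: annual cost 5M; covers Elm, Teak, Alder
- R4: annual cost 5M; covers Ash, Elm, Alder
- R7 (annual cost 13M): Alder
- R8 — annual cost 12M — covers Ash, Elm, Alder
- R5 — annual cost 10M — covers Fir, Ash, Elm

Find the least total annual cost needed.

The greedy cost-per-new-station heuristic would pick R6, R4, and R5 for 20, but a cheaper cover exists.
Choose R6 and R5: together they cover Fir, Ash, Elm, Teak, Alder — every station.
Total annual cost: 5 + 10 = 15.
No cover costs less than 15.

15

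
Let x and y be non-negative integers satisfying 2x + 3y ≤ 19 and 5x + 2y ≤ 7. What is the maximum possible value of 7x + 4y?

12

Relaxing integrality, the LP optimum is 14.00 at (x,y) = (0, 3.5), which is not an integer point.
(x,y)=(0,3): 2·0+3·3=9≤19, 5·0+2·3=6≤7, objective 12.
(x,y)=(0,2): 2·0+3·2=6≤19, 5·0+2·2=4≤7, objective 8.
No feasible integer point exceeds 12.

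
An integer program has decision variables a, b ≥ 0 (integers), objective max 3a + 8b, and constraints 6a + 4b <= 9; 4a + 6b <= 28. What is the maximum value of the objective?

16

Relaxing integrality, the LP optimum is 18.00 at (a,b) = (0, 2.25), which is not an integer point.
(a,b)=(0,2): 6·0+4·2=8≤9, 4·0+6·2=12≤28, objective 16.
(a,b)=(0,1): 6·0+4·1=4≤9, 4·0+6·1=6≤28, objective 8.
Maximum is 16 at (a,b)=(0,2).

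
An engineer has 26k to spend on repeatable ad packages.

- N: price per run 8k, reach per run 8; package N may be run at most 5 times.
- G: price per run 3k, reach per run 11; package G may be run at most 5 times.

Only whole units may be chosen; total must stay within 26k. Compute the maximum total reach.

G has the best ratio (11/3); taking only G gives at most 5×11 = 55 (stopped by the supply cap of 5).
Mixing does better — 1×N and 5×G: price 23 ≤ 26, reach 1·8 + 5·11 = 63.

63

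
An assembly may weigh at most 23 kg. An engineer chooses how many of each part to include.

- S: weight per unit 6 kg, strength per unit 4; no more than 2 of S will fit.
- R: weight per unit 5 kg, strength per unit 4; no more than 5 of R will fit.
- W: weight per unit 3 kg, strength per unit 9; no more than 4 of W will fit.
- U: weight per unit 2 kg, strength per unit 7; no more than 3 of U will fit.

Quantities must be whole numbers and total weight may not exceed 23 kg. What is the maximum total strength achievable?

61

This is a bounded integer knapsack.
U has the best ratio (7/2); taking only U gives at most 3×7 = 21 (stopped by the supply cap of 3).
Mixing does better — 1×R, 4×W, and 3×U: weight 23 ≤ 23, strength 1·4 + 4·9 + 3·7 = 61.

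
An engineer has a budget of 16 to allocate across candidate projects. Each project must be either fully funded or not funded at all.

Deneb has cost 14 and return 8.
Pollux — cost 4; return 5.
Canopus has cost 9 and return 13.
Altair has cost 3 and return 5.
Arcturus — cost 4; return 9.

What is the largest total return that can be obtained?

Pollux + Canopus + Altair: cost 4 + 9 + 3 = 16 ≤ 16, return 5 + 13 + 5 = 23.
Canopus + Altair + Arcturus: cost 9 + 3 + 4 = 16 ≤ 16, return 13 + 5 + 9 = 27.
Best is Canopus, Altair, and Arcturus with total return 27.

27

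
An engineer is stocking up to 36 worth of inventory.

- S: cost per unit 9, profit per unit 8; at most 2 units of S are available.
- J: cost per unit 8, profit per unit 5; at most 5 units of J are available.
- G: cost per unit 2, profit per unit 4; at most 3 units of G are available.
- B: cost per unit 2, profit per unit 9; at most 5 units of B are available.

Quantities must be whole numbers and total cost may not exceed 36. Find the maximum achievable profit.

B has the best ratio (9/2); taking only B gives at most 5×9 = 45 (stopped by the supply cap of 5).
Mixing does better — 2×S, 3×G, and 5×B: cost 34 ≤ 36, profit 2·8 + 3·4 + 5·9 = 73.

73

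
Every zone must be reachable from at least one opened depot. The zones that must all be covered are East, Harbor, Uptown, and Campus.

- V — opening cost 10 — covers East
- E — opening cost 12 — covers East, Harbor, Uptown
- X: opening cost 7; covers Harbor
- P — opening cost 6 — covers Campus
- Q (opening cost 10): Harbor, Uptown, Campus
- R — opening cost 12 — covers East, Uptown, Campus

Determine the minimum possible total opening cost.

The greedy cost-per-new-zone heuristic would pick Q and V for 20, but a cheaper cover exists.
Choose E and P: together they cover East, Harbor, Uptown, Campus — every zone.
Total opening cost: 12 + 6 = 18.
No cover costs less than 18.

18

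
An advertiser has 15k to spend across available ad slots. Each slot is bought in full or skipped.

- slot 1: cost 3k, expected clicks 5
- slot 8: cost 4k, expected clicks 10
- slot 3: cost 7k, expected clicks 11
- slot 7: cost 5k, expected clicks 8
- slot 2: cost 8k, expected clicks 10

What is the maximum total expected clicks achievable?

slot 1 + slot 8 + slot 3: cost 3 + 4 + 7 = 14 ≤ 15, expected clicks 5 + 10 + 11 = 26.
slot 1 + slot 8 + slot 2: cost 3 + 4 + 8 = 15 ≤ 15, expected clicks 5 + 10 + 10 = 25.
Best is slot 1, slot 8, and slot 3 with total expected clicks 26.

26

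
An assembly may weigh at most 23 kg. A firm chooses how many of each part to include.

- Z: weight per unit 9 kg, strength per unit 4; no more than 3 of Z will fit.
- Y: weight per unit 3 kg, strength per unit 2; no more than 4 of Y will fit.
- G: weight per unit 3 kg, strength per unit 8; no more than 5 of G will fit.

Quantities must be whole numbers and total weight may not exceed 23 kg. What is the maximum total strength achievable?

44

Take 2×Y and 5×G: weight 21 ≤ 23, strength 2·2 + 5·8 = 44.
G has the best ratio (8/3) and is taken to its limit of 5; remaining capacity is filled optimally with the others.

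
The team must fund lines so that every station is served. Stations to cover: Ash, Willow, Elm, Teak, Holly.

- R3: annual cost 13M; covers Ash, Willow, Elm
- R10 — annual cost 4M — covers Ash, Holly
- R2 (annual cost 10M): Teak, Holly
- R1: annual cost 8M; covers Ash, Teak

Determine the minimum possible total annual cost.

The greedy cost-per-new-station heuristic would pick R10, R3, and R1 for 25, but a cheaper cover exists.
Choose R3 and R2: together they cover Ash, Willow, Elm, Teak, Holly — every station.
Total annual cost: 13 + 10 = 23.
No cover costs less than 23.

23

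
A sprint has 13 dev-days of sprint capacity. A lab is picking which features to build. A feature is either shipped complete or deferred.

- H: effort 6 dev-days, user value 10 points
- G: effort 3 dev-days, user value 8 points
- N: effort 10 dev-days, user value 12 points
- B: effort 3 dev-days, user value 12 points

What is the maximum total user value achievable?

30

Allowing fractional choices, the relaxed optimum would be about 31.2, but features are indivisible.
N + B: effort 10 + 3 = 13 ≤ 13, user value 12 + 12 = 24.
H + G + B: effort 6 + 3 + 3 = 12 ≤ 13, user value 10 + 8 + 12 = 30.
Best is H, G, and B with total user value 30.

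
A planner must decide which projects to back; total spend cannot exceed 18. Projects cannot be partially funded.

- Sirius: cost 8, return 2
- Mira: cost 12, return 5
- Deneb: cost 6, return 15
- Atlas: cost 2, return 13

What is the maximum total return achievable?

30

Take Sirius, Deneb, and Atlas: cost 8 + 6 + 2 = 16 ≤ 18, return 2 + 15 + 13 = 30.
No other feasible combination does better.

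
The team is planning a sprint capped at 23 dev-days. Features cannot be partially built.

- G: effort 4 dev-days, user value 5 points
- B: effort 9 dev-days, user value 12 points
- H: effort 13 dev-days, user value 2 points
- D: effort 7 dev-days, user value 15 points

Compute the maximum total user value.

32

This is an integer program with binary decision variables.
Take G, B, and D: effort 4 + 9 + 7 = 20 ≤ 23, user value 5 + 12 + 15 = 32.
No other feasible combination does better.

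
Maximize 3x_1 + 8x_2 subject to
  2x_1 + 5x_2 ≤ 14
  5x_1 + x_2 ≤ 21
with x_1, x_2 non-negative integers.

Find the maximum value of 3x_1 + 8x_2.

22

Relaxing integrality, the LP optimum is 22.40 at (x_1,x_2) = (0, 2.8), which is not an integer point.
(x_1,x_2)=(2,2): 2·2+5·2=14≤14, 5·2+1·2=12≤21, objective 22.
(x_1,x_2)=(1,2): 2·1+5·2=12≤14, 5·1+1·2=7≤21, objective 19.
(x_1,x_2)=(3,1): 2·3+5·1=11≤14, 5·3+1·1=16≤21, objective 17.
Maximum is 22 at (x_1,x_2)=(2,2).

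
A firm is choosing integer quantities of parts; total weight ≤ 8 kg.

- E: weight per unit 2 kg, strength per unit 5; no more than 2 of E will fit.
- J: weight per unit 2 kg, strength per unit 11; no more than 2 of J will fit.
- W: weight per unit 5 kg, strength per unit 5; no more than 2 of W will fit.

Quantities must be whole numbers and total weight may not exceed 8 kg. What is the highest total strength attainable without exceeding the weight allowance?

J has the best ratio (11/2); taking only J gives at most 2×11 = 22 (stopped by the supply cap of 2).
Mixing does better — 2×E and 2×J: weight 8 ≤ 8, strength 2·5 + 2·11 = 32.

32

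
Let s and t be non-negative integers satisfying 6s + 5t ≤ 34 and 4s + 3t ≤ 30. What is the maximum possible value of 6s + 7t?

The continuous relaxation peaks at (0, 6.8) with value 47.60; rounding to a feasible lattice point costs some objective.
(s,t)=(0,6): 6·0+5·6=30≤34, 4·0+3·6=18≤30, objective 42.
(s,t)=(1,5): 6·1+5·5=31≤34, 4·1+3·5=19≤30, objective 41.
(s,t)=(0,5): 6·0+5·5=25≤34, 4·0+3·5=15≤30, objective 35.
No feasible integer point exceeds 42.

42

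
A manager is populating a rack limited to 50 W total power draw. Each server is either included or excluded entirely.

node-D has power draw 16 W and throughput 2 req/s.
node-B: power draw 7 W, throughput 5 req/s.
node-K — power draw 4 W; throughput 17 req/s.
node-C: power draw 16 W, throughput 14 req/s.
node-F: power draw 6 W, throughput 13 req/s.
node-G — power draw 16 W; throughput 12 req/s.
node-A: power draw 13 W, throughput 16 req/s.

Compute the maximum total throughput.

Allowing fractional choices, the relaxed optimum would be about 68.2, but servers are indivisible.
node-B + node-K + node-F + node-G + node-A: power draw 7 + 4 + 6 + 16 + 13 = 46 ≤ 50, throughput 5 + 17 + 13 + 12 + 16 = 63.
node-B + node-K + node-C + node-F + node-A: power draw 7 + 4 + 16 + 6 + 13 = 46 ≤ 50, throughput 5 + 17 + 14 + 13 + 16 = 65.
Best is node-B, node-K, node-C, node-F, and node-A with total throughput 65.

65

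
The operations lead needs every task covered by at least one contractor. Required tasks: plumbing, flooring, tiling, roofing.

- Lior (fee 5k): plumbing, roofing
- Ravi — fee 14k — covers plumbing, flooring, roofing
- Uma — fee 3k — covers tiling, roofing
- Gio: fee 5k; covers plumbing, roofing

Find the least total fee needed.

17

This is a weighted set-cover instance.
Choose Ravi and Uma: together they cover plumbing, flooring, tiling, roofing — every task.
Total fee: 14 + 3 = 17.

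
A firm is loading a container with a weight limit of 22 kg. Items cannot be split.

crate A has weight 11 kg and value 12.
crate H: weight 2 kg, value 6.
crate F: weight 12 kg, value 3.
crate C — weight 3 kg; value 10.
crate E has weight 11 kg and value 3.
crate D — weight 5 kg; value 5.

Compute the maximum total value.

Treat it as a binary knapsack problem.
Take crate A, crate H, crate C, and crate D: weight 11 + 2 + 3 + 5 = 21 ≤ 22, value 12 + 6 + 10 + 5 = 33.
No other feasible combination does better.

33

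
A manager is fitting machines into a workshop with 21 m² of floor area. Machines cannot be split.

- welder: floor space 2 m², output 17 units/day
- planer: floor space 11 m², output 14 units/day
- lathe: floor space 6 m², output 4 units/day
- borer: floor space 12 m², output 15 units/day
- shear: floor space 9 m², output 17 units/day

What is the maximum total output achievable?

welder + lathe + shear: floor space 2 + 6 + 9 = 17 ≤ 21, output 17 + 4 + 17 = 38.
welder + lathe + borer: floor space 2 + 6 + 12 = 20 ≤ 21, output 17 + 4 + 15 = 36.
Best is welder, lathe, and shear with total output 38.

38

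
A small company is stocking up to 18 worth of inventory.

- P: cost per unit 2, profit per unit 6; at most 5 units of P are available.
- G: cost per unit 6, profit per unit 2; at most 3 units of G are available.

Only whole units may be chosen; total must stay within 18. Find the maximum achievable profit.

32

This is a bounded integer knapsack.
5×P and 1×G: cost 16 ≤ 18, profit 5·6 + 1·2 = 32.
5×P: cost 10 ≤ 18, profit 5·6 = 30.
Best is 32.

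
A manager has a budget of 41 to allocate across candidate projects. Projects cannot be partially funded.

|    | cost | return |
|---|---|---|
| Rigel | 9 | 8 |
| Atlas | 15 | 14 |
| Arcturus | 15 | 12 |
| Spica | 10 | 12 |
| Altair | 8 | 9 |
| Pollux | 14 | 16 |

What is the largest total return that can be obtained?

Rigel + Spica + Altair + Pollux: cost 9 + 10 + 8 + 14 = 41 ≤ 41, return 8 + 12 + 9 + 16 = 45.
Atlas + Spica + Pollux: cost 15 + 10 + 14 = 39 ≤ 41, return 14 + 12 + 16 = 42.
Best is Rigel, Spica, Altair, and Pollux with total return 45.

45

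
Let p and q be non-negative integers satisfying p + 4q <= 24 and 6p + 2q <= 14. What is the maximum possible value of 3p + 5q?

Relaxing integrality, the LP optimum is 30.64 at (p,q) = (0.364, 5.91), which is not an integer point.
(p,q)=(0,6): 1·0+4·6=24≤24, 6·0+2·6=12≤14, objective 30.
(p,q)=(0,5): 1·0+4·5=20≤24, 6·0+2·5=10≤14, objective 25.
(p,q)=(1,4): 1·1+4·4=17≤24, 6·1+2·4=14≤14, objective 23.
The best lattice point is (0,6), giving 30.

30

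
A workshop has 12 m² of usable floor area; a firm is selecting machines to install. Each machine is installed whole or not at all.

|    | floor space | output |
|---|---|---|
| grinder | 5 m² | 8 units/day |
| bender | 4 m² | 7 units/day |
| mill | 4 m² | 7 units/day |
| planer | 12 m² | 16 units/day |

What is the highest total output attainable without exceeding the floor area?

This is an integer program with binary decision variables.
planer: floor space 12 ≤ 12, output 16.
grinder + mill: floor space 5 + 4 = 9 ≤ 12, output 8 + 7 = 15.
grinder + bender: floor space 5 + 4 = 9 ≤ 12, output 8 + 7 = 15.
Best is planer with total output 16.

16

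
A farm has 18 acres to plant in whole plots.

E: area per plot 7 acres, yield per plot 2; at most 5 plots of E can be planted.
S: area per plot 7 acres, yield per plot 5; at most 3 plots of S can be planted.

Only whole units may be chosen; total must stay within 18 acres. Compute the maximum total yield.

This is a bounded integer knapsack.
S has the best ratio (5/7); taking only S gives at most 2×5 = 10 (stopped by the area limit).
Optimal: 2×S: area 14 ≤ 18, yield 2·5 = 10.

10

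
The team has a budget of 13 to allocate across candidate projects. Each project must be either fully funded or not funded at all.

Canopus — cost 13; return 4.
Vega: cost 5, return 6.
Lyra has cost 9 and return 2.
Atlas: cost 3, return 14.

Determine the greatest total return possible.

20

Allowing fractional choices, the relaxed optimum would be about 21.5, but projects are indivisible.
Lyra + Atlas: cost 9 + 3 = 12 ≤ 13, return 2 + 14 = 16.
Vega + Atlas: cost 5 + 3 = 8 ≤ 13, return 6 + 14 = 20.
Atlas: cost 3 ≤ 13, return 14.
Best is Vega and Atlas with total return 20.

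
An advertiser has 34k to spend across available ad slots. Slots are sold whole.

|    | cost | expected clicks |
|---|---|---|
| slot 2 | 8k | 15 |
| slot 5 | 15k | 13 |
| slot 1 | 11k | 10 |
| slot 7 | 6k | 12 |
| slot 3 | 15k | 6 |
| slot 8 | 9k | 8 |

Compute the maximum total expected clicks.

45

slot 2 + slot 5 + slot 7: cost 8 + 15 + 6 = 29 ≤ 34, expected clicks 15 + 13 + 12 = 40.
slot 2 + slot 1 + slot 7 + slot 8: cost 8 + 11 + 6 + 9 = 34 ≤ 34, expected clicks 15 + 10 + 12 + 8 = 45.
slot 2 + slot 5 + slot 1: cost 8 + 15 + 11 = 34 ≤ 34, expected clicks 15 + 13 + 10 = 38.
Best is slot 2, slot 1, slot 7, and slot 8 with total expected clicks 45.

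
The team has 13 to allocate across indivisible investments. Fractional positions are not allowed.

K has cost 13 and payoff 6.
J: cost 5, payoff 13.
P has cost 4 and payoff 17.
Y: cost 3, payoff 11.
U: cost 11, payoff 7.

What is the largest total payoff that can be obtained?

41

This is an integer program with binary decision variables.
Allowing fractional choices, the relaxed optimum would be about 41.6, but investments are indivisible.
P + Y: cost 4 + 3 = 7 ≤ 13, payoff 17 + 11 = 28.
J + P: cost 5 + 4 = 9 ≤ 13, payoff 13 + 17 = 30.
J + P + Y: cost 5 + 4 + 3 = 12 ≤ 13, payoff 13 + 17 + 11 = 41.
Best is J, P, and Y with total payoff 41.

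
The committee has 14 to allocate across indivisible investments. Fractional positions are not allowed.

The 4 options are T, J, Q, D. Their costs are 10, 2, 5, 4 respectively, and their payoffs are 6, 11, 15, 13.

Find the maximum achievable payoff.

39

Take J, Q, and D: cost 2 + 5 + 4 = 11 ≤ 14, payoff 11 + 15 + 13 = 39.
No other feasible combination does better.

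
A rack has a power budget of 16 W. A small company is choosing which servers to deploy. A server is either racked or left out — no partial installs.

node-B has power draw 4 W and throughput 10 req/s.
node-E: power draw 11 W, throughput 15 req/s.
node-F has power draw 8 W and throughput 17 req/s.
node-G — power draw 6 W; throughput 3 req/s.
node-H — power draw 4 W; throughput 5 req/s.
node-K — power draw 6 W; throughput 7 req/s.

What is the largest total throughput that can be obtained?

Allowing fractional choices, the relaxed optimum would be about 32.5, but servers are indivisible.
node-B + node-F: power draw 4 + 8 = 12 ≤ 16, throughput 10 + 17 = 27.
node-B + node-F + node-H: power draw 4 + 8 + 4 = 16 ≤ 16, throughput 10 + 17 + 5 = 32.
node-B + node-E: power draw 4 + 11 = 15 ≤ 16, throughput 10 + 15 = 25.
Best is node-B, node-F, and node-H with total throughput 32.

32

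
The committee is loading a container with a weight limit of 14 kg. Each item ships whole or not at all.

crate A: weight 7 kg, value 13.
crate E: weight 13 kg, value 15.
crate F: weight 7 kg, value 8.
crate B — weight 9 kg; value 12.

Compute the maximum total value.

21

Allowing fractional choices, the relaxed optimum would be about 22.3, but items are indivisible.
crate A: weight 7 ≤ 14, value 13.
crate A + crate F: weight 7 + 7 = 14 ≤ 14, value 13 + 8 = 21.
crate E: weight 13 ≤ 14, value 15.
Best is crate A and crate F with total value 21.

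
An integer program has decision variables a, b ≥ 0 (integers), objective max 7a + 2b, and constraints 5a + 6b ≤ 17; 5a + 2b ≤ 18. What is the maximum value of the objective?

21

(a,b)=(3,0): 5·3+6·0=15≤17, 5·3+2·0=15≤18, objective 21.
(a,b)=(2,1): 5·2+6·1=16≤17, 5·2+2·1=12≤18, objective 16.
(a,b)=(2,0): 5·2+6·0=10≤17, 5·2+2·0=10≤18, objective 14.
Maximum is 21 at (a,b)=(3,0).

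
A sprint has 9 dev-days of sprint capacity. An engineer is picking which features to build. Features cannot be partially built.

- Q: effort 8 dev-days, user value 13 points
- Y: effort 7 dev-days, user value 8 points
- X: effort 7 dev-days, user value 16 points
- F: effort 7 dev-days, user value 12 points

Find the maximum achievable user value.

F: effort 7 ≤ 9, user value 12.
X: effort 7 ≤ 9, user value 16.
Q: effort 8 ≤ 9, user value 13.
Best is X with total user value 16.

16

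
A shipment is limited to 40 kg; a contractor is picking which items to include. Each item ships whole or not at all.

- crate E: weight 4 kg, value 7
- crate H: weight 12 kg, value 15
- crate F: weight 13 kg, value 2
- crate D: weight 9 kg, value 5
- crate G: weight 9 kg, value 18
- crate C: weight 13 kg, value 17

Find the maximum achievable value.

57

crate E + crate H + crate G + crate C: weight 4 + 12 + 9 + 13 = 38 ≤ 40, value 7 + 15 + 18 + 17 = 57.
crate E + crate D + crate G + crate C: weight 4 + 9 + 9 + 13 = 35 ≤ 40, value 7 + 5 + 18 + 17 = 47.
crate H + crate G + crate C: weight 12 + 9 + 13 = 34 ≤ 40, value 15 + 18 + 17 = 50.
Best is crate E, crate H, crate G, and crate C with total value 57.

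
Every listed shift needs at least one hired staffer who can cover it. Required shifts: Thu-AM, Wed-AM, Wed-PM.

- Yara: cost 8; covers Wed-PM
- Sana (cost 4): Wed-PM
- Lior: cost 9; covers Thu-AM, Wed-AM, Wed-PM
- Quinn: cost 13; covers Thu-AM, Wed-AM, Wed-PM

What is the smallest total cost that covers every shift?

9

Lior alone covers Thu-AM, Wed-AM, Wed-PM — every shift.
Total cost: 9.
No cover costs less than 9.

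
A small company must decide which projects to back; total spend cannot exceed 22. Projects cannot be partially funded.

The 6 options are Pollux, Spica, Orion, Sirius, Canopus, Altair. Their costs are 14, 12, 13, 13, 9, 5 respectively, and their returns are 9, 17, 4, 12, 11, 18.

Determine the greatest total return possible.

Allowing fractional choices, the relaxed optimum would be about 41.1, but projects are indivisible.
Sirius + Altair: cost 13 + 5 = 18 ≤ 22, return 12 + 18 = 30.
Spica + Altair: cost 12 + 5 = 17 ≤ 22, return 17 + 18 = 35.
Best is Spica and Altair with total return 35.

35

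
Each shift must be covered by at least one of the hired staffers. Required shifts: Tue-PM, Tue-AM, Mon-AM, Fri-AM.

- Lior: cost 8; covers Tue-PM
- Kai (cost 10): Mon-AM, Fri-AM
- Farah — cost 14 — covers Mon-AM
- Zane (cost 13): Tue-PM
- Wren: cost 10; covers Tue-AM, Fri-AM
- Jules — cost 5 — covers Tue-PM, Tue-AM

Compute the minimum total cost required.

This is a weighted set-cover instance.
Choose Kai and Jules: together they cover Tue-PM, Tue-AM, Mon-AM, Fri-AM — every shift.
Total cost: 10 + 5 = 15.
No cover costs less than 15.

15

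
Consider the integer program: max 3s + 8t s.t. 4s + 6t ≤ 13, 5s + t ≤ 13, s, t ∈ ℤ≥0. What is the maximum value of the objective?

16

(s,t)=(0,2): 4·0+6·2=12≤13, 5·0+1·2=2≤13, objective 16.
(s,t)=(1,1): 4·1+6·1=10≤13, 5·1+1·1=6≤13, objective 11.
(s,t)=(0,1): 4·0+6·1=6≤13, 5·0+1·1=1≤13, objective 8.
No feasible integer point exceeds 16.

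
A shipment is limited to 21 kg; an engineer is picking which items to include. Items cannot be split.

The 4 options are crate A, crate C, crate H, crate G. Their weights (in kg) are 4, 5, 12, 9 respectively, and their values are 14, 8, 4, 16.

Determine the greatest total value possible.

38

Allowing fractional choices, the relaxed optimum would be about 39.0, but items are indivisible.
crate A + crate C + crate G: weight 4 + 5 + 9 = 18 ≤ 21, value 14 + 8 + 16 = 38.
crate A + crate G: weight 4 + 9 = 13 ≤ 21, value 14 + 16 = 30.
Best is crate A, crate C, and crate G with total value 38.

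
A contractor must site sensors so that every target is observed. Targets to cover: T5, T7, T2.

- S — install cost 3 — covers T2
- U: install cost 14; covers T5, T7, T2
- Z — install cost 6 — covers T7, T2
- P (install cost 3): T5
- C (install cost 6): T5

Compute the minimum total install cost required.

Choose Z and P: together they cover T5, T7, T2 — every target.
Total install cost: 6 + 3 = 9.

9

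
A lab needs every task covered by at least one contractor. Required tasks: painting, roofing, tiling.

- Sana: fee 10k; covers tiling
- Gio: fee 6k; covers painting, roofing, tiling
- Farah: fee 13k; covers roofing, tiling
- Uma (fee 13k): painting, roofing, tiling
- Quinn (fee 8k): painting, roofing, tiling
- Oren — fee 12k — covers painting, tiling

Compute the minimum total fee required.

Gio alone covers painting, roofing, tiling — every task.
Total fee: 6.
No cover costs less than 6.

6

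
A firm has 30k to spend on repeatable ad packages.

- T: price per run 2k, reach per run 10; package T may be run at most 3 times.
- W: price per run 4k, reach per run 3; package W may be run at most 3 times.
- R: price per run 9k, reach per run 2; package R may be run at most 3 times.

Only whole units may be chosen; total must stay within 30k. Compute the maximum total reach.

This is a bounded integer knapsack.
T has the best ratio (10/2); taking only T gives at most 3×10 = 30 (stopped by the supply cap of 3).
Mixing does better — 3×T, 3×W, and 1×R: price 27 ≤ 30, reach 3·10 + 3·3 + 1·2 = 41.

41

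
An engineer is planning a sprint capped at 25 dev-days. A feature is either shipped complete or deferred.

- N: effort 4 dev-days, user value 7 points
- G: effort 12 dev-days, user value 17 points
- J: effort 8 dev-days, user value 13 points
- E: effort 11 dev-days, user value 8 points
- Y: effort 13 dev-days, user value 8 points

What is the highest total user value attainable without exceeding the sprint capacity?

37

Allowing fractional choices, the relaxed optimum would be about 37.7, but features are indivisible.
N + G + J: effort 4 + 12 + 8 = 24 ≤ 25, user value 7 + 17 + 13 = 37.
G + J: effort 12 + 8 = 20 ≤ 25, user value 17 + 13 = 30.
N + J + E: effort 4 + 8 + 11 = 23 ≤ 25, user value 7 + 13 + 8 = 28.
Best is N, G, and J with total user value 37.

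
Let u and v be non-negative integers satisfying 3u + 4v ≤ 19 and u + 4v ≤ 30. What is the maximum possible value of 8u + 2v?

(u,v)=(6,0): 3·6+4·0=18≤19, 1·6+4·0=6≤30, objective 48.
(u,v)=(5,1): 3·5+4·1=19≤19, 1·5+4·1=9≤30, objective 42.
No feasible integer point exceeds 48.

48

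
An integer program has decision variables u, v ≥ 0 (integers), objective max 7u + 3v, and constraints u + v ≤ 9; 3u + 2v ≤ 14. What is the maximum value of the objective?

31

Relaxing integrality, the LP optimum is 32.67 at (u,v) = (4.67, 0), which is not an integer point.
(u,v)=(4,1): 1·4+1·1=5≤9, 3·4+2·1=14≤14, objective 31.
(u,v)=(4,0): 1·4+1·0=4≤9, 3·4+2·0=12≤14, objective 28.
(u,v)=(3,2): 1·3+1·2=5≤9, 3·3+2·2=13≤14, objective 27.
Maximum is 31 at (u,v)=(4,1).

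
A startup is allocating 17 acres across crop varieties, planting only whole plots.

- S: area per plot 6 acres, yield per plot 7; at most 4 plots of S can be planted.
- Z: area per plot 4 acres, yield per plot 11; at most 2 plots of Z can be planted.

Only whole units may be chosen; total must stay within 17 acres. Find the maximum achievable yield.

Take 1×S and 2×Z: area 14 ≤ 17, yield 1·7 + 2·11 = 29.
Z has the best ratio (11/4) and is taken to its limit of 2; remaining capacity is filled optimally with the others.

29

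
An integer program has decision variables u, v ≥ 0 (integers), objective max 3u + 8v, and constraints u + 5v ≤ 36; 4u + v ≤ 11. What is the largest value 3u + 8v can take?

(u,v)=(1,7): 1·1+5·7=36≤36, 4·1+1·7=11≤11, objective 59.
(u,v)=(0,7): 1·0+5·7=35≤36, 4·0+1·7=7≤11, objective 56.
The best lattice point is (1,7), giving 59.

59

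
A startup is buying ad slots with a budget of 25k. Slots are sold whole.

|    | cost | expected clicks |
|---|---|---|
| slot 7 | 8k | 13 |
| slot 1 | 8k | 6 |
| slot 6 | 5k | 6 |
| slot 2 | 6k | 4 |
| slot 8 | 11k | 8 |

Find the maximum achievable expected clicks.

27

Allowing fractional choices, the relaxed optimum would be about 27.9, but ad slots are indivisible.
slot 7 + slot 6 + slot 8: cost 8 + 5 + 11 = 24 ≤ 25, expected clicks 13 + 6 + 8 = 27.
slot 7 + slot 2 + slot 8: cost 8 + 6 + 11 = 25 ≤ 25, expected clicks 13 + 4 + 8 = 25.
slot 7 + slot 1 + slot 6: cost 8 + 8 + 5 = 21 ≤ 25, expected clicks 13 + 6 + 6 = 25.
Best is slot 7, slot 6, and slot 8 with total expected clicks 27.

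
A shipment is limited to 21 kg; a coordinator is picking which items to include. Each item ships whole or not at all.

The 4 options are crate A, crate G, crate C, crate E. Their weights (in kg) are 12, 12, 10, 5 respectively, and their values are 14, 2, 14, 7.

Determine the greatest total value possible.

21

This is a 0-1 knapsack instance.
Allowing fractional choices, the relaxed optimum would be about 28.0, but items are indivisible.
crate A + crate E: weight 12 + 5 = 17 ≤ 21, value 14 + 7 = 21.
crate C + crate E: weight 10 + 5 = 15 ≤ 21, value 14 + 7 = 21.
The maximum value is 21; one optimal choice is crate C and crate E.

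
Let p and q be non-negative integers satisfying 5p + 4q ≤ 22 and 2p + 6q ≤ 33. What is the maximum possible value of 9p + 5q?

36

Relaxing integrality, the LP optimum is 39.60 at (p,q) = (4.4, 0), which is not an integer point.
(p,q)=(4,0): 5·4+4·0=20≤22, 2·4+6·0=8≤33, objective 36.
(p,q)=(3,1): 5·3+4·1=19≤22, 2·3+6·1=12≤33, objective 32.
(p,q)=(3,0): 5·3+4·0=15≤22, 2·3+6·0=6≤33, objective 27.
The best lattice point is (4,0), giving 36.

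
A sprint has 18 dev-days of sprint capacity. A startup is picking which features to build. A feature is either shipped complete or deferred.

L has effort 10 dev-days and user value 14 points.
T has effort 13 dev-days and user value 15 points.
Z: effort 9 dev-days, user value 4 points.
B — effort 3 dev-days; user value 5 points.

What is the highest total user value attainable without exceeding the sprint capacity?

L + B: effort 10 + 3 = 13 ≤ 18, user value 14 + 5 = 19.
T + B: effort 13 + 3 = 16 ≤ 18, user value 15 + 5 = 20.
Best is T and B with total user value 20.

20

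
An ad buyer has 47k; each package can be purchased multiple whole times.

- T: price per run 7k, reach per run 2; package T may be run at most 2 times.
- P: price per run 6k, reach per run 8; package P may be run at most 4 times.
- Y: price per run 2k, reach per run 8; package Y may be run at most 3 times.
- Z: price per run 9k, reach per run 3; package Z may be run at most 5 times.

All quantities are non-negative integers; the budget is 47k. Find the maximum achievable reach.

Y has the best ratio (8/2); taking only Y gives at most 3×8 = 24 (stopped by the supply cap of 3).
Mixing does better — 1×T, 4×P, 3×Y, and 1×Z: price 46 ≤ 47, reach 1·2 + 4·8 + 3·8 + 1·3 = 61.

61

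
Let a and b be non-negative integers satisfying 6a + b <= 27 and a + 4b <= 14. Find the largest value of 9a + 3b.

(a,b)=(4,2) is feasible, giving 42.
(a,b)=(4,1) is feasible, giving 39.
(a,b)=(3,2) is feasible, giving 33.
Maximum is 42 at (a,b)=(4,2).

42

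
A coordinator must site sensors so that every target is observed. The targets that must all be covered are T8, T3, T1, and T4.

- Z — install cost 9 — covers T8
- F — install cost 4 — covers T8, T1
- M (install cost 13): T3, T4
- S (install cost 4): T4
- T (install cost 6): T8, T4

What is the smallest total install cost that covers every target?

17

This is a weighted set-cover instance.
The greedy cost-per-new-target heuristic would pick F, S, and M for 21, but a cheaper cover exists.
Choose F and M: together they cover T8, T3, T1, T4 — every target.
Total install cost: 4 + 13 = 17.
No cover costs less than 17.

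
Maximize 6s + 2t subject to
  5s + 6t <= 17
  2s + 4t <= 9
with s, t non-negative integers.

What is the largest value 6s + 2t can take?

(s,t)=(3,0) is feasible, giving 18.
(s,t)=(2,1) is feasible, giving 14.
(s,t)=(2,0) is feasible, giving 12.
The best lattice point is (3,0), giving 18.

18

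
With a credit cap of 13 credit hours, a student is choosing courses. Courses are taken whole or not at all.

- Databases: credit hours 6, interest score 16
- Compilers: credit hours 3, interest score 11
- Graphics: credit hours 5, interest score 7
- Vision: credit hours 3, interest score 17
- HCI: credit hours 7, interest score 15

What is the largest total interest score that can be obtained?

Take Databases, Compilers, and Vision: credit hours 6 + 3 + 3 = 12 ≤ 13, interest score 16 + 11 + 17 = 44.
No other feasible combination does better.

44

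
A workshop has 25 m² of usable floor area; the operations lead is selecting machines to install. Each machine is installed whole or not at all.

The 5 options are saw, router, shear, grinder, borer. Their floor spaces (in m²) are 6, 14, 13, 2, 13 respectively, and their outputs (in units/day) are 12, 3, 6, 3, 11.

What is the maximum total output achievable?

Allowing fractional choices, the relaxed optimum would be about 27.8, but machines are indivisible.
saw + shear + grinder: floor space 6 + 13 + 2 = 21 ≤ 25, output 12 + 6 + 3 = 21.
saw + borer: floor space 6 + 13 = 19 ≤ 25, output 12 + 11 = 23.
saw + grinder + borer: floor space 6 + 2 + 13 = 21 ≤ 25, output 12 + 3 + 11 = 26.
Best is saw, grinder, and borer with total output 26.

26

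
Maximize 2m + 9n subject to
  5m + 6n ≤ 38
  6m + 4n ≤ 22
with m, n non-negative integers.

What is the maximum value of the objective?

The continuous relaxation peaks at (0, 5.5) with value 49.50; rounding to a feasible lattice point costs some objective.
(m,n)=(0,5): 5·0+6·5=30≤38, 6·0+4·5=20≤22, objective 45.
(m,n)=(1,4): 5·1+6·4=29≤38, 6·1+4·4=22≤22, objective 38.
(m,n)=(0,4): 5·0+6·4=24≤38, 6·0+4·4=16≤22, objective 36.
No feasible integer point exceeds 45.

45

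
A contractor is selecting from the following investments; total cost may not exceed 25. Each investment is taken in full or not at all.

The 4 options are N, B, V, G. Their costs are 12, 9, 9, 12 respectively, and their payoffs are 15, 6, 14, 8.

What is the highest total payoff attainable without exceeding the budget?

Treat it as a binary knapsack problem.
N + V: cost 12 + 9 = 21 ≤ 25, payoff 15 + 14 = 29.
N + G: cost 12 + 12 = 24 ≤ 25, payoff 15 + 8 = 23.
V + G: cost 9 + 12 = 21 ≤ 25, payoff 14 + 8 = 22.
Best is N and V with total payoff 29.

29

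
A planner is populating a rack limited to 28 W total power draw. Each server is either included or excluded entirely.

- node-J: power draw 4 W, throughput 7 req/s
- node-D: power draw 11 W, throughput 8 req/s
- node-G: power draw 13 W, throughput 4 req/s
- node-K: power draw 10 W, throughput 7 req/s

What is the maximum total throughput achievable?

Allowing fractional choices, the relaxed optimum would be about 22.9, but servers are indivisible.
node-J + node-D + node-K: power draw 4 + 11 + 10 = 25 ≤ 28, throughput 7 + 8 + 7 = 22.
node-J + node-G + node-K: power draw 4 + 13 + 10 = 27 ≤ 28, throughput 7 + 4 + 7 = 18.
node-J + node-D + node-G: power draw 4 + 11 + 13 = 28 ≤ 28, throughput 7 + 8 + 4 = 19.
Best is node-J, node-D, and node-K with total throughput 22.

22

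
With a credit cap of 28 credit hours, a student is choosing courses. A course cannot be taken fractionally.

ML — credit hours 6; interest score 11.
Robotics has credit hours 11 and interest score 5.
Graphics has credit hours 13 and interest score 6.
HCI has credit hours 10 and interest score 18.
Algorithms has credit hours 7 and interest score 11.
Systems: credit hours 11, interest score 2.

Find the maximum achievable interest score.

ML + Robotics + HCI: credit hours 6 + 11 + 10 = 27 ≤ 28, interest score 11 + 5 + 18 = 34.
ML + HCI + Algorithms: credit hours 6 + 10 + 7 = 23 ≤ 28, interest score 11 + 18 + 11 = 40.
Robotics + HCI + Algorithms: credit hours 11 + 10 + 7 = 28 ≤ 28, interest score 5 + 18 + 11 = 34.
Best is ML, HCI, and Algorithms with total interest score 40.

40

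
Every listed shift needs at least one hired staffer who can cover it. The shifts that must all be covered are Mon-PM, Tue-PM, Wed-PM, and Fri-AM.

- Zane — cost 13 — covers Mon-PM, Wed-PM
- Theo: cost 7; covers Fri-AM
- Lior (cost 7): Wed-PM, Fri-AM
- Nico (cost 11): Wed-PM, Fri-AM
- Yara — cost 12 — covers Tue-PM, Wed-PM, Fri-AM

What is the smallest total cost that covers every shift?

25

The greedy cost-per-new-shift heuristic would pick Lior, Yara, and Zane for 32, but a cheaper cover exists.
Choose Zane and Yara: together they cover Mon-PM, Tue-PM, Wed-PM, Fri-AM — every shift.
Total cost: 13 + 12 = 25.
No cover costs less than 25.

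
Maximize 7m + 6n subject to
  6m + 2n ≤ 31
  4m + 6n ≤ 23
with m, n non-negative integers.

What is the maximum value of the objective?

35

Relaxing integrality, the LP optimum is 38.00 at (m,n) = (5, 0.5), which is not an integer point.
(m,n)=(5,0): 6·5+2·0=30≤31, 4·5+6·0=20≤23, objective 35.
(m,n)=(4,1): 6·4+2·1=26≤31, 4·4+6·1=22≤23, objective 34.
(m,n)=(4,0): 6·4+2·0=24≤31, 4·4+6·0=16≤23, objective 28.
The best lattice point is (5,0), giving 35.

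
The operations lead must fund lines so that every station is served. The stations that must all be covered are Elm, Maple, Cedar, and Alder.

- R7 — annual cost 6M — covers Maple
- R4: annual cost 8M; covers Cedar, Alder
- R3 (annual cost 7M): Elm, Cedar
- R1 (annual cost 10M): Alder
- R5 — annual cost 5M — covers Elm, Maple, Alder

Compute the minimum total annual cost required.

12

Choose R3 and R5: together they cover Elm, Maple, Cedar, Alder — every station.
Total annual cost: 7 + 5 = 12.
No cover costs less than 12.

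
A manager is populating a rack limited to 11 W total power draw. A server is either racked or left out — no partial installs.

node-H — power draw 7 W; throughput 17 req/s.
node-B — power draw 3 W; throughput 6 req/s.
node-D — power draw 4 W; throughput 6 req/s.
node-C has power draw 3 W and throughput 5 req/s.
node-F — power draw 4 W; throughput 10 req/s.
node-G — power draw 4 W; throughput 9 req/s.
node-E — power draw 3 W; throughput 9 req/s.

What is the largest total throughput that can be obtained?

node-H + node-F: power draw 7 + 4 = 11 ≤ 11, throughput 17 + 10 = 27.
node-H + node-E: power draw 7 + 3 = 10 ≤ 11, throughput 17 + 9 = 26.
node-F + node-G + node-E: power draw 4 + 4 + 3 = 11 ≤ 11, throughput 10 + 9 + 9 = 28.
Best is node-F, node-G, and node-E with total throughput 28.

28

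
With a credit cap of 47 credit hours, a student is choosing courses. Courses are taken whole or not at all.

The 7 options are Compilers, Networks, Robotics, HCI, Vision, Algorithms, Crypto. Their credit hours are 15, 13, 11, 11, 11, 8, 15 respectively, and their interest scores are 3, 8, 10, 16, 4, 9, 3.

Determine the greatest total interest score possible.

43

Treat it as a binary knapsack problem.
Take Networks, Robotics, HCI, and Algorithms: credit hours 13 + 11 + 11 + 8 = 43 ≤ 47, interest score 8 + 10 + 16 + 9 = 43.
No other feasible combination does better.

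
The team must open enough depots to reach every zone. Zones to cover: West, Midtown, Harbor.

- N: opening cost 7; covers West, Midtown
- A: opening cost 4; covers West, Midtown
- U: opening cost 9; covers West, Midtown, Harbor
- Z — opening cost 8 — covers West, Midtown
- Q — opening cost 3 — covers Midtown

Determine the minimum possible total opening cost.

The greedy cost-per-new-zone heuristic would pick A and U for 13, but a cheaper cover exists.
U alone covers West, Midtown, Harbor — every zone.
Total opening cost: 9.
No cover costs less than 9.

9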